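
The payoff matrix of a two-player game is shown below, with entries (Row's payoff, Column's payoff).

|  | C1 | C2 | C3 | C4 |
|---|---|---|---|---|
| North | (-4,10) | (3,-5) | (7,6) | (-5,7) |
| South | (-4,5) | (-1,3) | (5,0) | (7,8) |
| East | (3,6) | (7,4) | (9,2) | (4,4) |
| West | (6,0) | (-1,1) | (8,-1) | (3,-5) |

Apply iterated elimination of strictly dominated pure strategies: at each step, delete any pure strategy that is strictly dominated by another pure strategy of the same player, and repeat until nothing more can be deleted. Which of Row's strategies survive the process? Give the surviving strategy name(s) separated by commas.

South, East, West

Row North is eliminated: East beats it against every remaining column (C1: 3>-4, C2: 7>3, C3: 9>7, C4: 4>-5).
Column's strategy C3 is strictly dominated by C1 (South: 5>0, East: 6>2, West: 0>-1) and is removed.
Among the remaining strategies, none is strictly dominated by another pure strategy of the same player, so the elimination stops.
Surviving strategies — Row: {South, East, West}; Column: {C1, C2, C4}.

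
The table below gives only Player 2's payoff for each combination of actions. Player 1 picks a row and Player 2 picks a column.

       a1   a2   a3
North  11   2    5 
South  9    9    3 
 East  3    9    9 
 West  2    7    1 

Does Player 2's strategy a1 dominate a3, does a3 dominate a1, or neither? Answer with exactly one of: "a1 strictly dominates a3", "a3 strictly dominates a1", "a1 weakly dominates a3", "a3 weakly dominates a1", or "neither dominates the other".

Compare a1 to a3 across each choice by Player 1: North: 11>5, South: 9>3, East: 3<9, West: 2>1.
a1 does better at North, South, West but worse at East; neither strategy dominates the other.

neither dominates the other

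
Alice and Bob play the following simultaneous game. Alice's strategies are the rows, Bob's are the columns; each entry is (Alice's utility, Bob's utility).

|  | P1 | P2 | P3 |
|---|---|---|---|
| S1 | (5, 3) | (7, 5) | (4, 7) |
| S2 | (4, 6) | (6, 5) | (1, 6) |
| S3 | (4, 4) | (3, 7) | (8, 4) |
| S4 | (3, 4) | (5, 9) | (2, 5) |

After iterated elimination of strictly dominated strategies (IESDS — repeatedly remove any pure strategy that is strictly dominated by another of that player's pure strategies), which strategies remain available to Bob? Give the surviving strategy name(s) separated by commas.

Row S2 is eliminated: S1 beats it against every remaining column (P1: 5>4, P2: 7>6, P3: 4>1).
For Alice, S1 strictly dominates S4 on the remaining columns (P1: 5>3, P2: 7>5, P3: 4>2); eliminate S4.
For Bob, P2 strictly dominates P1 on the remaining rows (S1: 5>3, S3: 7>4); eliminate P1.
Among the remaining strategies, none is strictly dominated by another pure strategy of the same player, so the elimination stops.
Surviving strategies — Alice: {S1, S3}; Bob: {P2, P3}.

P2, P3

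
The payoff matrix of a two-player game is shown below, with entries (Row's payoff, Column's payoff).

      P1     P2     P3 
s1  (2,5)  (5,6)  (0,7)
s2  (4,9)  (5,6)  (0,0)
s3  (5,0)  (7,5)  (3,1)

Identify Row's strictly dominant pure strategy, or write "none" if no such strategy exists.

s3

s3 vs s1: P1: 5>2, P2: 7>5, P3: 3>0.
s3 vs s2: P1: 5>4, P2: 7>5, P3: 3>0.
s3 strictly beats every other strategy against every opponent action, so it is strictly dominant.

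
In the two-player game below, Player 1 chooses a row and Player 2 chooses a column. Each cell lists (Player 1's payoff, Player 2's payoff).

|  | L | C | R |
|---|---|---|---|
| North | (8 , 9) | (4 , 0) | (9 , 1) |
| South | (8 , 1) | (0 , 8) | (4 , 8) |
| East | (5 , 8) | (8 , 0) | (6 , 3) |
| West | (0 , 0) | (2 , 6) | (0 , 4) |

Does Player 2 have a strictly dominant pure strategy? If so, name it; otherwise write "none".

none

L fails to dominate C at South (1<8).
C fails to dominate L at North (0<9).
R fails to dominate L at North (1<9).
No single strategy dominates all the others.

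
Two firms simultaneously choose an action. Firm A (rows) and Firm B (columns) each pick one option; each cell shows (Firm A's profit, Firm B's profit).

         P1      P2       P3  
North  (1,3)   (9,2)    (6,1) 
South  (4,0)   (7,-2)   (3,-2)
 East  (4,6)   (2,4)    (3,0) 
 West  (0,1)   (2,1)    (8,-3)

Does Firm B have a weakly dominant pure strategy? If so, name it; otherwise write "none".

P1 vs P2: North: 3>2, South: 0>-2, East: 6>4, West: 1=1.
P1 vs P3: North: 3>1, South: 0>-2, East: 6>0, West: 1>-3.
P1 is at least as good as every other strategy against every opponent action, so it is weakly dominant.

P1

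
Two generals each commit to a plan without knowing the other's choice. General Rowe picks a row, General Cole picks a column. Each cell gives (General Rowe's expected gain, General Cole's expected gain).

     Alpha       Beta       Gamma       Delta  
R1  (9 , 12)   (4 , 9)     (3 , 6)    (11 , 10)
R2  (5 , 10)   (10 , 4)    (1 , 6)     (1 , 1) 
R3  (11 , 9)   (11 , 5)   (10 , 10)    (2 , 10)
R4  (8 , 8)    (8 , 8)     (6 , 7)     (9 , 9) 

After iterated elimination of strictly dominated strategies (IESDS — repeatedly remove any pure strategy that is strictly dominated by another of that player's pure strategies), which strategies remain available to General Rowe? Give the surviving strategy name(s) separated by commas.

R1, R3, R4

For General Rowe, R3 strictly dominates R2 on the remaining columns (Alpha: 11>5, Beta: 11>10, Gamma: 10>1, Delta: 2>1); eliminate R2.
Column Beta is eliminated: Delta beats it against every remaining row (R1: 10>9, R3: 10>5, R4: 9>8).
Among the remaining strategies, none is strictly dominated by another pure strategy of the same player, so the elimination stops.
Surviving strategies — General Rowe: {R1, R3, R4}; General Cole: {Alpha, Gamma, Delta}.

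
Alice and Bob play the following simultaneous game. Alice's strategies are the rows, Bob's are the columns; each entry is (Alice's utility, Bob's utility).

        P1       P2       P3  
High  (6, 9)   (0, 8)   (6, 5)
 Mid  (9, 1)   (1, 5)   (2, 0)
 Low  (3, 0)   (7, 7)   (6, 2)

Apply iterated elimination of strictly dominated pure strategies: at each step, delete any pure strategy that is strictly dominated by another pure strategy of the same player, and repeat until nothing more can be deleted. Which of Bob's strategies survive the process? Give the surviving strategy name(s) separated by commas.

P2

Column P3 is eliminated: P2 beats it against every remaining row (High: 8>5, Mid: 5>0, Low: 7>2).
Row High is eliminated: Mid beats it against every remaining column (P1: 9>6, P2: 1>0).
Bob's strategy P1 is strictly dominated by P2 (Mid: 5>1, Low: 7>0) and is removed.
For Alice, Low strictly dominates Mid on the remaining columns (P2: 7>1); eliminate Mid.
Among the remaining strategies, none is strictly dominated by another pure strategy of the same player, so the elimination stops.
Surviving strategies — Alice: {Low}; Bob: {P2}.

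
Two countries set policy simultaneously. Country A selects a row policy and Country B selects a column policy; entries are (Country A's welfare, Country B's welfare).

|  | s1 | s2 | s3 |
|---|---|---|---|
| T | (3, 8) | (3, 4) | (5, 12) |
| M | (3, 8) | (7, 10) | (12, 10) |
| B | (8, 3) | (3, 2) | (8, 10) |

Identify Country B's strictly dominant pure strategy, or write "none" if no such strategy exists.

s1 fails to dominate s2 at M (8<10).
s2 fails to dominate s1 at T (4<8).
s3 fails to dominate s2 at M (10=10).
No single strategy dominates all the others.

none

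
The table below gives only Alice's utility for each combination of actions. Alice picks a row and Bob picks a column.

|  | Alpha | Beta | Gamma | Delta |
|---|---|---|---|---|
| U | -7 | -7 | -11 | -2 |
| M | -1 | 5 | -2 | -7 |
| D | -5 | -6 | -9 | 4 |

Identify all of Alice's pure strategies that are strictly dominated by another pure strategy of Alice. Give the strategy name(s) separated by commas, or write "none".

U: dominated, since D does at least as well everywhere (Alpha: -5>-7, Beta: -6>-7, Gamma: -9>-11, Delta: 4>-2).
M is not dominated — it holds its own against U at Alpha (-1>-7); D at Alpha (-1>-5).
D: no other strategy beats it everywhere (U at Alpha (-5>-7); M at Delta (4>-7)).

U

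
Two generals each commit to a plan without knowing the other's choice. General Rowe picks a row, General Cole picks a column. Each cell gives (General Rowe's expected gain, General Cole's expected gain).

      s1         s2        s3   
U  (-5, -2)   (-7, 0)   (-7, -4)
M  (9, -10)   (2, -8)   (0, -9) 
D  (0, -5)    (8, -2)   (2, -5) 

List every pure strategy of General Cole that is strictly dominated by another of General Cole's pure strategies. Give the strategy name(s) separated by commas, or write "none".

s1, s3

s2 strictly dominates s1 — U: 0>-2, M: -8>-10, D: -2>-5.
s2 is not dominated — it holds its own against s1 at U (0>-2); s3 at U (0>-4).
s3: dominated, since s2 does at least as well everywhere (U: 0>-4, M: -8>-9, D: -2>-5).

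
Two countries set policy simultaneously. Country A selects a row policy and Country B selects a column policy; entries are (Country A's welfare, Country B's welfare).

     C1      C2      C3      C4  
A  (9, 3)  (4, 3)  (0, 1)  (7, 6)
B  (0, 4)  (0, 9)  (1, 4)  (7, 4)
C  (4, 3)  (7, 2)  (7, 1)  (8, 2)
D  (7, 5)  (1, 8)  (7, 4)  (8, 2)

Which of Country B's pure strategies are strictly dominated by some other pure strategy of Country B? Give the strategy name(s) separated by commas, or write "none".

C3

C1 is not dominated — it holds its own against C2 at A (3=3); C3 at A (3>1); C4 at B (4=4).
C2 is not dominated — it holds its own against C1 at A (3=3); C3 at A (3>1); C4 at B (9>4).
C3: dominated, since C2 does at least as well everywhere (A: 3>1, B: 9>4, C: 2>1, D: 8>4).
Nothing dominates C4: C1 at A (6>3); C2 at A (6>3); C3 at A (6>1).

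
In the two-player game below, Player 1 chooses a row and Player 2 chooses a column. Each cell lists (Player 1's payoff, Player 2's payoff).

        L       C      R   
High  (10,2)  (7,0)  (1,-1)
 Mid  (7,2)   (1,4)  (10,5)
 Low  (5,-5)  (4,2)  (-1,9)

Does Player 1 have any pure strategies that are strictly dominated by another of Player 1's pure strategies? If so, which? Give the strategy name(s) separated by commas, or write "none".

Nothing dominates High: Mid at L (10>7); Low at L (10>5).
Nothing dominates Mid: High at R (10>1); Low at L (7>5).
High strictly dominates Low — L: 10>5, C: 7>4, R: 1>-1.

Low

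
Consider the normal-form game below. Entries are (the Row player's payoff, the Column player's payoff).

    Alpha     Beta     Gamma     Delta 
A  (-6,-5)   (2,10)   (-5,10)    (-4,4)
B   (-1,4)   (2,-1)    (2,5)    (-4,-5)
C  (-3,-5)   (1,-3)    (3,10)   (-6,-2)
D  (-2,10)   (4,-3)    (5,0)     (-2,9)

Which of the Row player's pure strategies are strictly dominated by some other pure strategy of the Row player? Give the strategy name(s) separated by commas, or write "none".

A, C

A: dominated, since D does at least as well everywhere (Alpha: -2>-6, Beta: 4>2, Gamma: 5>-5, Delta: -2>-4).
B is not dominated — it holds its own against A at Alpha (-1>-6); C at Alpha (-1>-3); D at Alpha (-1>-2).
D strictly dominates C — Alpha: -2>-3, Beta: 4>1, Gamma: 5>3, Delta: -2>-6.
D: no other strategy beats it everywhere (A at Alpha (-2>-6); B at Beta (4>2); C at Alpha (-2>-3)).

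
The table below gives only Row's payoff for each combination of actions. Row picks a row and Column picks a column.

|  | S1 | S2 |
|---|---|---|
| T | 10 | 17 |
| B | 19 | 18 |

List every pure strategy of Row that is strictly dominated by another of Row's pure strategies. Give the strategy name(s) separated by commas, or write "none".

T

B strictly dominates T — S1: 19>10, S2: 18>17.
Nothing dominates B: T at S1 (19>10).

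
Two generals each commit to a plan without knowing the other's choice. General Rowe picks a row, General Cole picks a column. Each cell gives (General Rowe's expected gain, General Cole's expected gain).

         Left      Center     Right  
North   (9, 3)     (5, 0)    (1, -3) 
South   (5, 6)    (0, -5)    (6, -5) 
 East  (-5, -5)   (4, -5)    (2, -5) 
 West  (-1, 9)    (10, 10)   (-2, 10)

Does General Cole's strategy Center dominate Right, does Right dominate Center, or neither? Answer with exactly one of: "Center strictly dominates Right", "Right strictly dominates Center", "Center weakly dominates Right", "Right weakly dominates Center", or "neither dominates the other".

Center's payoffs vs Right's, by General Rowe's action — North: 0>-3, South: -5=-5, East: -5=-5, West: 10=10.
Center is at least as good everywhere and strictly better somewhere (tied only at South, East, West), so Center weakly but not strictly dominates Right.

Center weakly dominates Right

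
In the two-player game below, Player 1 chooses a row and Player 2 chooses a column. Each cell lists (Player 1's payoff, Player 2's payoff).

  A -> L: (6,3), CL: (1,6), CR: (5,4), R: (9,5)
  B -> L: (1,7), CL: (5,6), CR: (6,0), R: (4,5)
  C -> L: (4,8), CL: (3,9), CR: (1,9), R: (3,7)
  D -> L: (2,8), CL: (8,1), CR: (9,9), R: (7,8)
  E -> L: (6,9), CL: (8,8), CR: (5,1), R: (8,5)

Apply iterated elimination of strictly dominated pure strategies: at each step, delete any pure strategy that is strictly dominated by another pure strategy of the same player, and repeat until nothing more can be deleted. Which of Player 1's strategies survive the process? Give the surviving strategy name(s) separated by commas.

A, D, E

Player 1's strategy B is strictly dominated by D (L: 2>1, CL: 8>5, CR: 9>6, R: 7>4) and is removed.
Player 1's strategy C is strictly dominated by E (L: 6>4, CL: 8>3, CR: 5>1, R: 8>3) and is removed.
Among the remaining strategies, none is strictly dominated by another pure strategy of the same player, so the elimination stops.
Surviving strategies — Player 1: {A, D, E}; Player 2: {L, CL, CR, R}.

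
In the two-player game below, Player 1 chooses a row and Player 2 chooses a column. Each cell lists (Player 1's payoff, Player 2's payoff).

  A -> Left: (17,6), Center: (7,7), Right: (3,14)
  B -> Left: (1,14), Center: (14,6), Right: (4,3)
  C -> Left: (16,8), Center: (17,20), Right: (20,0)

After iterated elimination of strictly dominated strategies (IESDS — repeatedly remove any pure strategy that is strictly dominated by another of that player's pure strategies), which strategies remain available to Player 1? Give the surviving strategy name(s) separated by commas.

For Player 1, C strictly dominates B on the remaining columns (Left: 16>1, Center: 17>14, Right: 20>4); eliminate B.
Player 2's strategy Left is strictly dominated by Center (A: 7>6, C: 20>8) and is removed.
Player 1's strategy A is strictly dominated by C (Center: 17>7, Right: 20>3) and is removed.
Player 2's strategy Right is strictly dominated by Center (C: 20>0) and is removed.
Among the remaining strategies, none is strictly dominated by another pure strategy of the same player, so the elimination stops.
Surviving strategies — Player 1: {C}; Player 2: {Center}.

C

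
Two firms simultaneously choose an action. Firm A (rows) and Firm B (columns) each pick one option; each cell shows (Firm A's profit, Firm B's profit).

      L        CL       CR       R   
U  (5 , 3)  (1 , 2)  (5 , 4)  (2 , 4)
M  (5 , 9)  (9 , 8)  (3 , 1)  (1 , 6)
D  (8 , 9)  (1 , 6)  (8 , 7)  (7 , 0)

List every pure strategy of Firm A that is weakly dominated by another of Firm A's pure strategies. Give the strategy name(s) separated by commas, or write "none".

U

U: dominated, since D does at least as well everywhere (L: 8>5, CL: 1=1, CR: 8>5, R: 7>2).
M is not dominated — it holds its own against U at CL (9>1); D at CL (9>1).
D is not dominated — it holds its own against U at L (8>5); M at L (8>5).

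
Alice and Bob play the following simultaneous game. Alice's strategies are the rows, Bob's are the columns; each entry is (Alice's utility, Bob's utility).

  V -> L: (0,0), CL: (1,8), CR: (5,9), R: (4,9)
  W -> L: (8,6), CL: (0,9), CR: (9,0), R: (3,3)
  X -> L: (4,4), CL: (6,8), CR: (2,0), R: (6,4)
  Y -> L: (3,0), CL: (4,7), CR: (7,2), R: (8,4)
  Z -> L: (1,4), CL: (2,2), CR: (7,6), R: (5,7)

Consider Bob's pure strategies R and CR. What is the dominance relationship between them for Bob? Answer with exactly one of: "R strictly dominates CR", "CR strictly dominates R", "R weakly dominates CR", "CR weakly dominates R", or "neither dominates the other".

R's payoffs vs CR's, by Alice's action — V: 9=9, W: 3>0, X: 4>0, Y: 4>2, Z: 7>6.
R is at least as good everywhere and strictly better somewhere (tied only at V), so R weakly but not strictly dominates CR.

R weakly dominates CR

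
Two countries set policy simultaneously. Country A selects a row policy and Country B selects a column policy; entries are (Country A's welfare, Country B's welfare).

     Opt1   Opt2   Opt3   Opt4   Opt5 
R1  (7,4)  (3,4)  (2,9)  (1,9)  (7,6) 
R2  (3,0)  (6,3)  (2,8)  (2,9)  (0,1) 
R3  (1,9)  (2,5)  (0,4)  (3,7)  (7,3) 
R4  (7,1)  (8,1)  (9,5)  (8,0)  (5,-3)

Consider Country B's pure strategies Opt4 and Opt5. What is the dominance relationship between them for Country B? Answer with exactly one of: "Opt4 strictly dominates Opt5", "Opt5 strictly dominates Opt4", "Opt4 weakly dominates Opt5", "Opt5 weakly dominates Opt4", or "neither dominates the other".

Compare Opt4 to Opt5 across every action of Country A: R1: 9>6, R2: 9>1, R3: 7>3, R4: 0>-3.
Every comparison favours Opt4, so Opt4 strictly dominates Opt5.

Opt4 strictly dominates Opt5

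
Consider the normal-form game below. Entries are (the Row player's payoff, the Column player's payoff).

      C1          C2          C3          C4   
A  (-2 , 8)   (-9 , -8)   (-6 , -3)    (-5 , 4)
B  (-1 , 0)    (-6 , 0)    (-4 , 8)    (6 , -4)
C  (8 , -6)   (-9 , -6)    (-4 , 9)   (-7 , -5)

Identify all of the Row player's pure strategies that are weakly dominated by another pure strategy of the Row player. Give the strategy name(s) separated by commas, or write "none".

A: dominated, since B does at least as well everywhere (C1: -1>-2, C2: -6>-9, C3: -4>-6, C4: 6>-5).
B: no other strategy beats it everywhere (A at C1 (-1>-2); C at C2 (-6>-9)).
C: no other strategy beats it everywhere (A at C1 (8>-2); B at C1 (8>-1)).

A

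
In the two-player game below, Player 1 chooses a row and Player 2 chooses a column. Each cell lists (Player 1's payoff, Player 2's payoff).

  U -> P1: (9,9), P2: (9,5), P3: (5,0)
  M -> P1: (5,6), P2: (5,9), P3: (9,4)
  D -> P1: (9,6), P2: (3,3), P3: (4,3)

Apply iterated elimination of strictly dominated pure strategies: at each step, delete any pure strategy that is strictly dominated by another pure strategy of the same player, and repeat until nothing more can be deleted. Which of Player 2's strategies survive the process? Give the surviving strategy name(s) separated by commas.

P1

Player 2's strategy P3 is strictly dominated by P1 (U: 9>0, M: 6>4, D: 6>3) and is removed.
For Player 1, U strictly dominates M on the remaining columns (P1: 9>5, P2: 9>5); eliminate M.
For Player 2, P1 strictly dominates P2 on the remaining rows (U: 9>5, D: 6>3); eliminate P2.
Among the remaining strategies, none is strictly dominated by another pure strategy of the same player, so the elimination stops.
Surviving strategies — Player 1: {U, D}; Player 2: {P1}.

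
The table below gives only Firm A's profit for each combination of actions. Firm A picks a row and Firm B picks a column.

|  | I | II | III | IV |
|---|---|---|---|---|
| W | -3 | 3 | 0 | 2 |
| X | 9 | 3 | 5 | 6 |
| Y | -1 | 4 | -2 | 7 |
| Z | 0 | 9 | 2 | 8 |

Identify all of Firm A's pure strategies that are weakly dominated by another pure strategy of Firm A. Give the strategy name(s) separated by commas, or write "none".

X weakly dominates W — I: 9>-3, II: 3=3, III: 5>0, IV: 6>2.
X: no other strategy beats it everywhere (W at I (9>-3); Y at I (9>-1); Z at I (9>0)).
Z weakly dominates Y — I: 0>-1, II: 9>4, III: 2>-2, IV: 8>7.
Z: no other strategy beats it everywhere (W at I (0>-3); X at II (9>3); Y at I (0>-1)).

W, Y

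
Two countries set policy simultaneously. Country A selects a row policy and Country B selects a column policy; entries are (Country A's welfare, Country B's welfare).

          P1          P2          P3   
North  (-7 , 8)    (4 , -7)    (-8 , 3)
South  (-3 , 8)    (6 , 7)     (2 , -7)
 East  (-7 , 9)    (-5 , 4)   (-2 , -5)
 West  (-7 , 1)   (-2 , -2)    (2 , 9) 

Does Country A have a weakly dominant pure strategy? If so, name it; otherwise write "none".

South vs North: P1: -3>-7, P2: 6>4, P3: 2>-8.
South vs East: P1: -3>-7, P2: 6>-5, P3: 2>-2.
South vs West: P1: -3>-7, P2: 6>-2, P3: 2=2.
South is at least as good as every other strategy against every opponent action, so it is weakly dominant.

South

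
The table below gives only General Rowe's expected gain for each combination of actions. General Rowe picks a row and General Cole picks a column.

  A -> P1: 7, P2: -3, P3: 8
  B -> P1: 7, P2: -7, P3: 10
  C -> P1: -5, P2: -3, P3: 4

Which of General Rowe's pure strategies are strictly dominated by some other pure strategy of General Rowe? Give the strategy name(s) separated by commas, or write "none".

A: no other strategy beats it everywhere (B at P1 (7=7); C at P1 (7>-5)).
B is not dominated — it holds its own against A at P1 (7=7); C at P1 (7>-5).
Nothing dominates C: A at P2 (-3=-3); B at P2 (-3>-7).

none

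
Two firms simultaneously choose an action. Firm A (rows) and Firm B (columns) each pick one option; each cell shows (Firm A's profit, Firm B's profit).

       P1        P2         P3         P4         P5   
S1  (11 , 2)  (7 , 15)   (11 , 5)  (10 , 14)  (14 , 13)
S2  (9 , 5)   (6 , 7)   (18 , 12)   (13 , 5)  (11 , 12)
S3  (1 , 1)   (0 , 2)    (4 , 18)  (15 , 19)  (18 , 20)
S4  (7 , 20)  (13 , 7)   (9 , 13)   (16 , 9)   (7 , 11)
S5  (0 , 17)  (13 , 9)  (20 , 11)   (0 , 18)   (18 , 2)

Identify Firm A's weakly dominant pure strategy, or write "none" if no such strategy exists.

none

S1 fails to dominate S2 at P3 (11<18).
S2 fails to dominate S1 at P1 (9<11).
S3 fails to dominate S1 at P1 (1<11).
S4 fails to dominate S1 at P1 (7<11).
S5 fails to dominate S1 at P1 (0<11).
No single strategy dominates all the others.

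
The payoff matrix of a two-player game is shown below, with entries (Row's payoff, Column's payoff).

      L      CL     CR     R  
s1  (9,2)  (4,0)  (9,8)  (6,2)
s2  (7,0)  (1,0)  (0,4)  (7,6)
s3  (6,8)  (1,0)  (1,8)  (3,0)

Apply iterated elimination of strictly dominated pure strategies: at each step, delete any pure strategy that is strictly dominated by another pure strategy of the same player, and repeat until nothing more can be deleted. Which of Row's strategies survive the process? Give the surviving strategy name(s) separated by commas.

s1, s2

Row's strategy s3 is strictly dominated by s1 (L: 9>6, CL: 4>1, CR: 9>1, R: 6>3) and is removed.
For Column, CR strictly dominates L on the remaining rows (s1: 8>2, s2: 4>0); eliminate L.
Column's strategy CL is strictly dominated by CR (s1: 8>0, s2: 4>0) and is removed.
Among the remaining strategies, none is strictly dominated by another pure strategy of the same player, so the elimination stops.
Surviving strategies — Row: {s1, s2}; Column: {CR, R}.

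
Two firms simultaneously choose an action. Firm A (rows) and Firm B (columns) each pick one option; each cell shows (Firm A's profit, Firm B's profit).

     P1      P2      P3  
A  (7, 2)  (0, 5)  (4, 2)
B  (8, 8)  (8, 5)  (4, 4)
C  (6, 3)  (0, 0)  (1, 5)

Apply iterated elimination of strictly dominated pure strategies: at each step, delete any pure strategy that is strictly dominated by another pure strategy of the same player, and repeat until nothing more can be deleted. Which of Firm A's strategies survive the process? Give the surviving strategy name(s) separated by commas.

Firm A's strategy C is strictly dominated by B (P1: 8>6, P2: 8>0, P3: 4>1) and is removed.
Column P3 is eliminated: P2 beats it against every remaining row (A: 5>2, B: 5>4).
Row A is eliminated: B beats it against every remaining column (P1: 8>7, P2: 8>0).
For Firm B, P1 strictly dominates P2 on the remaining rows (B: 8>5); eliminate P2.
Among the remaining strategies, none is strictly dominated by another pure strategy of the same player, so the elimination stops.
Surviving strategies — Firm A: {B}; Firm B: {P1}.

B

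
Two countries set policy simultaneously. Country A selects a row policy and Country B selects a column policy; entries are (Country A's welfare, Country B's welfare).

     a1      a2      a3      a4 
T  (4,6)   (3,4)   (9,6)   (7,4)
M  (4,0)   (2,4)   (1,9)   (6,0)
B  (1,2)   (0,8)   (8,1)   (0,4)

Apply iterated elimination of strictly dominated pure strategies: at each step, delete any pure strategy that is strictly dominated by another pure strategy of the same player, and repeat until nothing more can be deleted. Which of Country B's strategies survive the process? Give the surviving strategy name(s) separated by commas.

Country A's strategy B is strictly dominated by T (a1: 4>1, a2: 3>0, a3: 9>8, a4: 7>0) and is removed.
Country B's strategy a2 is strictly dominated by a3 (T: 6>4, M: 9>4) and is removed.
Column a4 is eliminated: a3 beats it against every remaining row (T: 6>4, M: 9>0).
Among the remaining strategies, none is strictly dominated by another pure strategy of the same player, so the elimination stops.
Surviving strategies — Country A: {T, M}; Country B: {a1, a3}.

a1, a3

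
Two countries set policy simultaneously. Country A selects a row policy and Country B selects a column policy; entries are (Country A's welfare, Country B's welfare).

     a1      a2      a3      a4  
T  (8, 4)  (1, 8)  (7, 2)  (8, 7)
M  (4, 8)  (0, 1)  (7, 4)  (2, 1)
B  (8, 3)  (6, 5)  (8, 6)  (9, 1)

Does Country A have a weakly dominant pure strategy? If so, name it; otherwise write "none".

B vs T: a1: 8=8, a2: 6>1, a3: 8>7, a4: 9>8.
B vs M: a1: 8>4, a2: 6>0, a3: 8>7, a4: 9>2.
B is at least as good as every other strategy against every opponent action, so it is weakly dominant.

B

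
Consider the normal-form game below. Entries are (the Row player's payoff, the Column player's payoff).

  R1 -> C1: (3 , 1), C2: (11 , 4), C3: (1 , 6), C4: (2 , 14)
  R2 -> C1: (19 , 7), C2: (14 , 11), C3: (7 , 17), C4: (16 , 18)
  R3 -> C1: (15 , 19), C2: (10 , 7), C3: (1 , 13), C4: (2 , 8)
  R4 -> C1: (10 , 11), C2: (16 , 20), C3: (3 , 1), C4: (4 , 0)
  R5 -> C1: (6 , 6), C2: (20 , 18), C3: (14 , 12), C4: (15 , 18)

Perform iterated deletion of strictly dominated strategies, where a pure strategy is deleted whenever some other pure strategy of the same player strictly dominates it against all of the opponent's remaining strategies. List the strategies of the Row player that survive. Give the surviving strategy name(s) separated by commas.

R2, R5

The Row player's strategy R1 is strictly dominated by R2 (C1: 19>3, C2: 14>11, C3: 7>1, C4: 16>2) and is removed.
The Row player's strategy R3 is strictly dominated by R2 (C1: 19>15, C2: 14>10, C3: 7>1, C4: 16>2) and is removed.
The Column player's strategy C1 is strictly dominated by C2 (R2: 11>7, R4: 20>11, R5: 18>6) and is removed.
Row R4 is eliminated: R5 beats it against every remaining column (C2: 20>16, C3: 14>3, C4: 15>4).
The Column player's strategy C3 is strictly dominated by C4 (R2: 18>17, R5: 18>12) and is removed.
Among the remaining strategies, none is strictly dominated by another pure strategy of the same player, so the elimination stops.
Surviving strategies — the Row player: {R2, R5}; the Column player: {C2, C4}.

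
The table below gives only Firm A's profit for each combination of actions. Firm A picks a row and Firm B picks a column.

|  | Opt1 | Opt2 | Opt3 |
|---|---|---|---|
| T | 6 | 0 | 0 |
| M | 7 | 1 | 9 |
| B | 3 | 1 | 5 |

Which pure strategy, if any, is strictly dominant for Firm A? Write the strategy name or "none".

none

T fails to dominate M at Opt1 (6<7).
M fails to dominate B at Opt2 (1=1).
B fails to dominate T at Opt1 (3<6).
No single strategy dominates all the others.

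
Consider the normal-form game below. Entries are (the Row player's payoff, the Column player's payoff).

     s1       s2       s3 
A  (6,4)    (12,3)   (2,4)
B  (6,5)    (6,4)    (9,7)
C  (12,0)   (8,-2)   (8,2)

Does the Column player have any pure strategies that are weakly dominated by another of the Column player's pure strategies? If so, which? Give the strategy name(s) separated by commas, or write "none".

s1: dominated, since s3 does at least as well everywhere (A: 4=4, B: 7>5, C: 2>0).
s1 weakly dominates s2 — A: 4>3, B: 5>4, C: 0>-2.
Nothing dominates s3: s1 at B (7>5); s2 at A (4>3).

s1, s2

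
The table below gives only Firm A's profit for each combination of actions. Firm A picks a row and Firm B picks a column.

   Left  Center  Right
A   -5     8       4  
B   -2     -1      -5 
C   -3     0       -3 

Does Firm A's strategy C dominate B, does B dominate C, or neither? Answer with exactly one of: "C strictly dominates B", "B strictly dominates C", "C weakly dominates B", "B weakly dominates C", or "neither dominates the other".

C's payoffs vs B's, by Firm B's action — Left: -3<-2, Center: 0>-1, Right: -3>-5.
C does better at Center, Right but worse at Left; neither strategy dominates the other.

neither dominates the other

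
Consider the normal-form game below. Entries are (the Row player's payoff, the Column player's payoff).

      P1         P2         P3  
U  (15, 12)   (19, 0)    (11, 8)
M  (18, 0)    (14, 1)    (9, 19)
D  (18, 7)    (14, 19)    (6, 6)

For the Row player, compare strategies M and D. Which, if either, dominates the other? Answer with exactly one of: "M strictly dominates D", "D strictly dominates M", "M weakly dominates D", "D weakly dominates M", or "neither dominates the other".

M weakly dominates D

Compare M to D across every action of the Column player: P1: 18=18, P2: 14=14, P3: 9>6.
M is at least as good everywhere and strictly better somewhere (tied only at P1, P2), so M weakly but not strictly dominates D.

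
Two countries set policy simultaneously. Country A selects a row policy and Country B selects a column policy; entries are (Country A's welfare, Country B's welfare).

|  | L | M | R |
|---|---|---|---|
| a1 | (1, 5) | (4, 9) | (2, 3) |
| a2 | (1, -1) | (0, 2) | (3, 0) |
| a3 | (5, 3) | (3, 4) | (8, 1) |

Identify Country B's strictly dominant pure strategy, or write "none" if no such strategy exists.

M

M vs L: a1: 9>5, a2: 2>-1, a3: 4>3.
M vs R: a1: 9>3, a2: 2>0, a3: 4>1.
M strictly beats every other strategy against every opponent action, so it is strictly dominant.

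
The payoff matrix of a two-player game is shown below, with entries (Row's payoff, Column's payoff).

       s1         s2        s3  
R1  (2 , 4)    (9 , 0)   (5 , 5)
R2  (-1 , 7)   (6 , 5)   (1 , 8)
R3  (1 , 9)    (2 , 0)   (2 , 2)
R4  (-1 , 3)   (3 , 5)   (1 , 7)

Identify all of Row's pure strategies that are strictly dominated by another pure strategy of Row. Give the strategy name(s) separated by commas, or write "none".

R2, R3, R4

Nothing dominates R1: R2 at s1 (2>-1); R3 at s1 (2>1); R4 at s1 (2>-1).
R1 strictly dominates R2 — s1: 2>-1, s2: 9>6, s3: 5>1.
R3 is strictly dominated by R1 (s1: 2>1, s2: 9>2, s3: 5>2).
R4: dominated, since R1 does at least as well everywhere (s1: 2>-1, s2: 9>3, s3: 5>1).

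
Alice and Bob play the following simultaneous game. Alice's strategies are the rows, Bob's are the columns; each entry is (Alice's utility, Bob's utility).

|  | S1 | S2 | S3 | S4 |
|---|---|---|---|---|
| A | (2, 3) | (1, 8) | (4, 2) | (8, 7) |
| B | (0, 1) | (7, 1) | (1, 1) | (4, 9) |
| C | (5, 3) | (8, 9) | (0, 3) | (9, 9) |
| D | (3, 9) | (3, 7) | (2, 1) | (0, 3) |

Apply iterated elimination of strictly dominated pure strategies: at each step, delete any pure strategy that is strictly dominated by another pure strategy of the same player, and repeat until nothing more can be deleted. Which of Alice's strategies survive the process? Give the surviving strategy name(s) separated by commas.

C

For Bob, S4 strictly dominates S3 on the remaining rows (A: 7>2, B: 9>1, C: 9>3, D: 3>1); eliminate S3.
Alice's strategy A is strictly dominated by C (S1: 5>2, S2: 8>1, S4: 9>8) and is removed.
Row B is eliminated: C beats it against every remaining column (S1: 5>0, S2: 8>7, S4: 9>4).
Row D is eliminated: C beats it against every remaining column (S1: 5>3, S2: 8>3, S4: 9>0).
Bob's strategy S1 is strictly dominated by S2 (C: 9>3) and is removed.
Among the remaining strategies, none is strictly dominated by another pure strategy of the same player, so the elimination stops.
Surviving strategies — Alice: {C}; Bob: {S2, S4}.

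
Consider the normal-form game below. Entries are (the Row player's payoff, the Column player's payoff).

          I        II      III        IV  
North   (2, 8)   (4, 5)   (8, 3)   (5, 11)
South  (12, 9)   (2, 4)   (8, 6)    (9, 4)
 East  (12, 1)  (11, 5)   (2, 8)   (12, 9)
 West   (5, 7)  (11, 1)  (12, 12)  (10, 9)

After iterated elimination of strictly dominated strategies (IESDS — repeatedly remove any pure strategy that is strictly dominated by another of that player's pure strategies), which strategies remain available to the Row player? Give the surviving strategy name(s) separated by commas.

The Row player's strategy North is strictly dominated by West (I: 5>2, II: 11>4, III: 12>8, IV: 10>5) and is removed.
Column II is eliminated: III beats it against every remaining row (South: 6>4, East: 8>5, West: 12>1).
Among the remaining strategies, none is strictly dominated by another pure strategy of the same player, so the elimination stops.
Surviving strategies — the Row player: {South, East, West}; the Column player: {I, III, IV}.

South, East, West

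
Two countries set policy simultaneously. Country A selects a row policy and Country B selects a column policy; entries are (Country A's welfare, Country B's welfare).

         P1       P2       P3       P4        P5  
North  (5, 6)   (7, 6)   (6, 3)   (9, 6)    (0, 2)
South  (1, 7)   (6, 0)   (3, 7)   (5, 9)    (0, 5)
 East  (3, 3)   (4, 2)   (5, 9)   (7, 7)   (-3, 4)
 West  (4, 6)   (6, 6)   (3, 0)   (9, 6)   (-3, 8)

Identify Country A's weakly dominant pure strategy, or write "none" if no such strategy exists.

North

North vs South: P1: 5>1, P2: 7>6, P3: 6>3, P4: 9>5, P5: 0=0.
North vs East: P1: 5>3, P2: 7>4, P3: 6>5, P4: 9>7, P5: 0>-3.
North vs West: P1: 5>4, P2: 7>6, P3: 6>3, P4: 9=9, P5: 0>-3.
North is at least as good as every other strategy against every opponent action, so it is weakly dominant.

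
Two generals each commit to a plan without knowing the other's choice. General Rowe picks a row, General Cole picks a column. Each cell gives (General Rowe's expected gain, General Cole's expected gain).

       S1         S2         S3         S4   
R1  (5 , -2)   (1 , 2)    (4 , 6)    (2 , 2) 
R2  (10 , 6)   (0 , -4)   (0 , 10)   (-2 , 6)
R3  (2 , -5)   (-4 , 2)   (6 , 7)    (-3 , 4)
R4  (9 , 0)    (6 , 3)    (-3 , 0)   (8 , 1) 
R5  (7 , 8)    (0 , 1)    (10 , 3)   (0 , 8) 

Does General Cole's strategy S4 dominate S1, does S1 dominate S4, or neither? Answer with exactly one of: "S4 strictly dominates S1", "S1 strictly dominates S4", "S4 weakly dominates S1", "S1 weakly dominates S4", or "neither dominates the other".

S4's payoffs vs S1's, by General Rowe's action — R1: 2>-2, R2: 6=6, R3: 4>-5, R4: 1>0, R5: 8=8.
S4 is at least as good everywhere and strictly better somewhere (tied only at R2, R5), so S4 weakly but not strictly dominates S1.

S4 weakly dominates S1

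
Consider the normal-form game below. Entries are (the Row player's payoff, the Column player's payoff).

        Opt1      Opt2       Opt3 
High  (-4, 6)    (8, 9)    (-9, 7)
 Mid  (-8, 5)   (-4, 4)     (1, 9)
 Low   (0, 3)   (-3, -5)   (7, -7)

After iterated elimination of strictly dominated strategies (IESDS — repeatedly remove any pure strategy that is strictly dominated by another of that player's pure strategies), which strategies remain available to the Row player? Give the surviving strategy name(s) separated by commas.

The Row player's strategy Mid is strictly dominated by Low (Opt1: 0>-8, Opt2: -3>-4, Opt3: 7>1) and is removed.
Column Opt3 is eliminated: Opt2 beats it against every remaining row (High: 9>7, Low: -5>-7).
Among the remaining strategies, none is strictly dominated by another pure strategy of the same player, so the elimination stops.
Surviving strategies — the Row player: {High, Low}; the Column player: {Opt1, Opt2}.

High, Low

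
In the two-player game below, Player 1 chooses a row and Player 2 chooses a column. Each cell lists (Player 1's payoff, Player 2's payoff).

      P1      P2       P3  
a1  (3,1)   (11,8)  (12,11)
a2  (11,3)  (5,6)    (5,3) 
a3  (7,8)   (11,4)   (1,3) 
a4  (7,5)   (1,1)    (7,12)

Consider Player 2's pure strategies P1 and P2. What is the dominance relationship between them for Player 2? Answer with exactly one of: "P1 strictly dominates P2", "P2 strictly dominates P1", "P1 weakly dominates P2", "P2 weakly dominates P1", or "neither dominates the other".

P1's payoffs vs P2's, by Player 1's action — a1: 1<8, a2: 3<6, a3: 8>4, a4: 5>1.
P1 does better at a3, a4 but worse at a1, a2; neither strategy dominates the other.

neither dominates the other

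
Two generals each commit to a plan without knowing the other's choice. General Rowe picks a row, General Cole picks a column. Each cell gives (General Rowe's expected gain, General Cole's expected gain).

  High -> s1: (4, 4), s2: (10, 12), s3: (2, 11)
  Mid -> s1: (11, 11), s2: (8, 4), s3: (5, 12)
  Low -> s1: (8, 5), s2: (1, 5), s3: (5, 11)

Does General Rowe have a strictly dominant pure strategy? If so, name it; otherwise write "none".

none

High fails to dominate Mid at s1 (4<11).
Mid fails to dominate High at s2 (8<10).
Low fails to dominate High at s2 (1<10).
No single strategy dominates all the others.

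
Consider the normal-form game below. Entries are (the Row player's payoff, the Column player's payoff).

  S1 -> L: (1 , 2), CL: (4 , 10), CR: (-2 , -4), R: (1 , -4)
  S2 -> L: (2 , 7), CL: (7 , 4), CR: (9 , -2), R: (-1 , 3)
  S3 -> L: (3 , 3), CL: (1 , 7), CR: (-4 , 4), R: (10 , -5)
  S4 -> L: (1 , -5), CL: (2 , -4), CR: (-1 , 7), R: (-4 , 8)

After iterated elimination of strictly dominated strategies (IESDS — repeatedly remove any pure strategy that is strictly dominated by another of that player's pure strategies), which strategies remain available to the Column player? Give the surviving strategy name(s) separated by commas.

L, CL

For the Row player, S2 strictly dominates S4 on the remaining columns (L: 2>1, CL: 7>2, CR: 9>-1, R: -1>-4); eliminate S4.
Column CR is eliminated: CL beats it against every remaining row (S1: 10>-4, S2: 4>-2, S3: 7>4).
For the Column player, L strictly dominates R on the remaining rows (S1: 2>-4, S2: 7>3, S3: 3>-5); eliminate R.
For the Row player, S2 strictly dominates S1 on the remaining columns (L: 2>1, CL: 7>4); eliminate S1.
Among the remaining strategies, none is strictly dominated by another pure strategy of the same player, so the elimination stops.
Surviving strategies — the Row player: {S2, S3}; the Column player: {L, CL}.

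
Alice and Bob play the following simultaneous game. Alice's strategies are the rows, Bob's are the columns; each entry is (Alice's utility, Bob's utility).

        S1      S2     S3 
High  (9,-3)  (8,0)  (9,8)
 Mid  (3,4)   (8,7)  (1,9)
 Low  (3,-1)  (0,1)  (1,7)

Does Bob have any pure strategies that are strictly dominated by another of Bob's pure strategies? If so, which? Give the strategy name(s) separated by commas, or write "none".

S1 is strictly dominated by S2 (High: 0>-3, Mid: 7>4, Low: 1>-1).
S2 is strictly dominated by S3 (High: 8>0, Mid: 9>7, Low: 7>1).
S3 is not dominated — it holds its own against S1 at High (8>-3); S2 at High (8>0).

S1, S2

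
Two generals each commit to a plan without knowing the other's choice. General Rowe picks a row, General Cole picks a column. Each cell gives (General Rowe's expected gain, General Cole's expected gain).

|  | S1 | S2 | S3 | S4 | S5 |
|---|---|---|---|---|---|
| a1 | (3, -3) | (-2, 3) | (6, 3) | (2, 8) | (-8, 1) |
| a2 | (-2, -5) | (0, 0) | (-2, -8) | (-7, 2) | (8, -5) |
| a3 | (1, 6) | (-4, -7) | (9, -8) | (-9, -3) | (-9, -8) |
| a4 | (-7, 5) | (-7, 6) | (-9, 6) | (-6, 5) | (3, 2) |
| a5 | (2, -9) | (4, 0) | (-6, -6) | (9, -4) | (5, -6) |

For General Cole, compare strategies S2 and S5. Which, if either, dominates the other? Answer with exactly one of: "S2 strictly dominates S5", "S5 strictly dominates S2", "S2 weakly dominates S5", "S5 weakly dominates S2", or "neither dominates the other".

S2 strictly dominates S5

Compare S2 to S5 across every action of General Rowe: a1: 3>1, a2: 0>-5, a3: -7>-8, a4: 6>2, a5: 0>-6.
Every comparison favours S2, so S2 strictly dominates S5.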